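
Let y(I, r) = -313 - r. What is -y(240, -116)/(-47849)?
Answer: -197/47849 ≈ -0.0041171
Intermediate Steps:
-y(240, -116)/(-47849) = -(-313 - 1*(-116))/(-47849) = -(-313 + 116)*(-1)/47849 = -(-197)*(-1)/47849 = -1*197/47849 = -197/47849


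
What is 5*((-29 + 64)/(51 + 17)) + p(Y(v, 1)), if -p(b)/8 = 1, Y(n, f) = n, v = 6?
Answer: -369/68 ≈ -5.4265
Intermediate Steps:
p(b) = -8 (p(b) = -8*1 = -8)
5*((-29 + 64)/(51 + 17)) + p(Y(v, 1)) = 5*((-29 + 64)/(51 + 17)) - 8 = 5*(35/68) - 8 = 175/68 - 8 = -369/68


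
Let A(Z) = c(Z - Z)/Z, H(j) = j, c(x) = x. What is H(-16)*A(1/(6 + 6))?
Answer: 0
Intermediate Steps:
A(Z) = 0 (A(Z) = (Z - Z)/Z = 0/Z = 0)
H(-16)*A(1/(6 + 6)) = -16*0 = 0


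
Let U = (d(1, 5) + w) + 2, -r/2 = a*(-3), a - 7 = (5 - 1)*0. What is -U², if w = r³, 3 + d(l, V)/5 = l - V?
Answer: -5484143025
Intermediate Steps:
d(l, V) = -15 - 5*V + 5*l (d(l, V) = -15 + 5*(l - V) = -15 + (-5*V + 5*l) = -15 - 5*V + 5*l)
a = 7 (a = 7 + (5 - 1)*0 = 7 + 4*0 = 7 + 0 = 7)
r = 42 (r = -14*(-3) = -2*(-21) = 42)
w = 74088 (w = 42³ = 74088)
U = 74055 (U = ((-15 - 5*5 + 5*1) + 74088) + 2 = ((-15 - 25 + 5) + 74088) + 2 = (-35 + 74088) + 2 = 74053 + 2 = 74055)
-U² = -1*74055² = -1*5484143025 = -5484143025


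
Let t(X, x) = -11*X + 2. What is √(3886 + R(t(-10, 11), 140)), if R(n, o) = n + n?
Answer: √4110 ≈ 64.109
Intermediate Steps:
t(X, x) = 2 - 11*X
R(n, o) = 2*n
√(3886 + R(t(-10, 11), 140)) = √(3886 + 2*(2 - 11*(-10))) = √(3886 + 2*(2 + 110)) = √(3886 + 2*112) = √(3886 + 224) = √4110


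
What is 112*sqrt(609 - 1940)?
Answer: 1232*I*sqrt(11) ≈ 4086.1*I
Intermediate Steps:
112*sqrt(609 - 1940) = 112*sqrt(-1331) = 112*(11*I*sqrt(11)) = 1232*I*sqrt(11)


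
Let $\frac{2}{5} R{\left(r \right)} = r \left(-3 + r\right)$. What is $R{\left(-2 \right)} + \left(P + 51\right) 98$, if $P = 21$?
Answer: $7081$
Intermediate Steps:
$R{\left(r \right)} = \frac{5 r \left(-3 + r\right)}{2}$
$R{\left(-2 \right)} + \left(P + 51\right) 98 = \frac{5}{2} \left(-2\right) \left(-3 - 2\right) + \left(21 + 51\right) 98 = \frac{5}{2} \left(-2\right) \left(-5\right) + 72 \cdot 98 = 25 + 7056 = 7081$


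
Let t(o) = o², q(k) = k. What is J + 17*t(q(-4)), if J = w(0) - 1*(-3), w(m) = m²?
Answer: 275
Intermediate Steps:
J = 3 (J = 0² - 1*(-3) = 0 + 3 = 3)
J + 17*t(q(-4)) = 3 + 17*(-4)² = 3 + 17*16 = 3 + 272 = 275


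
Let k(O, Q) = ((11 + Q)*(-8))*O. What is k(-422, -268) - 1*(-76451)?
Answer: -791181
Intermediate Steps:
k(O, Q) = O*(-88 - 8*Q) (k(O, Q) = (-88 - 8*Q)*O = O*(-88 - 8*Q))
k(-422, -268) - 1*(-76451) = -8*(-422)*(11 - 268) - 1*(-76451) = -8*(-422)*(-257) + 76451 = -867632 + 76451 = -791181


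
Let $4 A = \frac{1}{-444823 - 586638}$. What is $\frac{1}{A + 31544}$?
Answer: $\frac{4125844}{130145623135} \approx 3.1702 \cdot 10^{-5}$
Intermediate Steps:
$A = - \frac{1}{4125844}$ ($A = \frac{1}{4 \left(-444823 - 586638\right)} = \frac{1}{4 \left(-1031461\right)} = \frac{1}{4} \left(- \frac{1}{1031461}\right) = - \frac{1}{4125844} \approx -2.4237 \cdot 10^{-7}$)
$\frac{1}{A + 31544} = \frac{1}{- \frac{1}{4125844} + 31544} = \frac{1}{\frac{130145623135}{4125844}} = \frac{4125844}{130145623135}$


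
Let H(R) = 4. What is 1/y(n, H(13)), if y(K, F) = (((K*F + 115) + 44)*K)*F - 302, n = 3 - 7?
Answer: -1/2590 ≈ -0.00038610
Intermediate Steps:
n = -4
y(K, F) = -302 + F*K*(159 + F*K) (y(K, F) = (((F*K + 115) + 44)*K)*F - 302 = (((115 + F*K) + 44)*K)*F - 302 = ((159 + F*K)*K)*F - 302 = (K*(159 + F*K))*F - 302 = F*K*(159 + F*K) - 302 = -302 + F*K*(159 + F*K))
1/y(n, H(13)) = 1/(-302 + 4**2*(-4)**2 + 159*4*(-4)) = 1/(-302 + 16*16 - 2544) = 1/(-302 + 256 - 2544) = 1/(-2590) = -1/2590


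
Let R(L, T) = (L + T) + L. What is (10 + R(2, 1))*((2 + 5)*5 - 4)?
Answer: 465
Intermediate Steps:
R(L, T) = T + 2*L
(10 + R(2, 1))*((2 + 5)*5 - 4) = (10 + (1 + 2*2))*((2 + 5)*5 - 4) = (10 + (1 + 4))*(7*5 - 4) = (10 + 5)*(35 - 4) = 15*31 = 465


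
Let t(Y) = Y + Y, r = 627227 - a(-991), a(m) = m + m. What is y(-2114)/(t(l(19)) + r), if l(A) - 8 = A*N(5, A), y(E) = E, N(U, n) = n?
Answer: -2114/629947 ≈ -0.0033558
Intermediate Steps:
l(A) = 8 + A² (l(A) = 8 + A*A = 8 + A²)
a(m) = 2*m
r = 629209 (r = 627227 - 2*(-991) = 627227 - 1*(-1982) = 627227 + 1982 = 629209)
t(Y) = 2*Y
y(-2114)/(t(l(19)) + r) = -2114/(2*(8 + 19²) + 629209) = -2114/(2*(8 + 361) + 629209) = -2114/(2*369 + 629209) = -2114/(738 + 629209) = -2114/629947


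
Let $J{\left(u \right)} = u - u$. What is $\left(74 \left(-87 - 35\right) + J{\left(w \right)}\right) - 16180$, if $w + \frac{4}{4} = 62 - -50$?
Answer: $-25208$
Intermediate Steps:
$w = 111$ ($w = -1 + \left(62 - -50\right) = -1 + \left(62 + 50\right) = -1 + 112 = 111$)
$J{\left(u \right)} = 0$
$\left(74 \left(-87 - 35\right) + J{\left(w \right)}\right) - 16180 = \left(74 \left(-87 - 35\right) + 0\right) - 16180 = \left(74 \left(-122\right) + 0\right) - 16180 = \left(-9028 + 0\right) - 16180 = -9028 - 16180 = -25208$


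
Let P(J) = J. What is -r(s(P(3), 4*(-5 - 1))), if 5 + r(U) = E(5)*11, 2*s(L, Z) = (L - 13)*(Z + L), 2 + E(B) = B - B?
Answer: 27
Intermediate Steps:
E(B) = -2 (E(B) = -2 + (B - B) = -2 + 0 = -2)
s(L, Z) = (-13 + L)*(L + Z)/2 (s(L, Z) = ((L - 13)*(Z + L))/2 = ((-13 + L)*(L + Z))/2 = (-13 + L)*(L + Z)/2)
r(U) = -27 (r(U) = -5 - 2*11 = -5 - 22 = -27)
-r(s(P(3), 4*(-5 - 1))) = -1*(-27) = 27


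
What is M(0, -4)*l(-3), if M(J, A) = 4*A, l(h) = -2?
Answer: 32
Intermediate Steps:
M(0, -4)*l(-3) = (4*(-4))*(-2) = -16*(-2) = 32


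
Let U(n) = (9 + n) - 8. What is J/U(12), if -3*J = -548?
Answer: 548/39 ≈ 14.051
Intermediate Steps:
J = 548/3 (J = -1/3*(-548) = 548/3 ≈ 182.67)
U(n) = 1 + n
J/U(12) = 548/(3*(1 + 12)) = (548/3)/13 = (548/3)*(1/13) = 548/39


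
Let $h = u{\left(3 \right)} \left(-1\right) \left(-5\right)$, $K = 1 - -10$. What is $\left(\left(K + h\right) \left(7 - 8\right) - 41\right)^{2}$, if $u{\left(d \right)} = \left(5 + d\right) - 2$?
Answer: $6724$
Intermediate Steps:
$u{\left(d \right)} = 3 + d$
$K = 11$ ($K = 1 + 10 = 11$)
$h = 30$ ($h = \left(3 + 3\right) \left(-1\right) \left(-5\right) = 6 \left(-1\right) \left(-5\right) = \left(-6\right) \left(-5\right) = 30$)
$\left(\left(K + h\right) \left(7 - 8\right) - 41\right)^{2} = \left(\left(11 + 30\right) \left(7 - 8\right) - 41\right)^{2} = \left(41 \left(-1\right) - 41\right)^{2} = \left(-41 - 41\right)^{2} = \left(-82\right)^{2} = 6724$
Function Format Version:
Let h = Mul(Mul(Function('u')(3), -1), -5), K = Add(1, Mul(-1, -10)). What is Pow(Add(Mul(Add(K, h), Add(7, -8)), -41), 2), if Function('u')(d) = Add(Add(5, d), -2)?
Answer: 6724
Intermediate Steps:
Function('u')(d) = Add(3, d)
K = 11 (K = Add(1, 10) = 11)
h = 30 (h = Mul(Mul(Add(3, 3), -1), -5) = Mul(Mul(6, -1), -5) = Mul(-6, -5) = 30)
Pow(Add(Mul(Add(K, h), Add(7, -8)), -41), 2) = Pow(Add(Mul(Add(11, 30), Add(7, -8)), -41), 2) = Pow(Add(Mul(41, -1), -41), 2) = Pow(Add(-41, -41), 2) = Pow(-82, 2) = 6724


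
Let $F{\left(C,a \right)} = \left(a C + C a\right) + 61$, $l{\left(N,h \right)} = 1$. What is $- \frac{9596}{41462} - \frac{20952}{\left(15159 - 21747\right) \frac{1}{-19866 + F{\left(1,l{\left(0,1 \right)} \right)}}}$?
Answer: $- \frac{79644275320}{1264591} \approx -62980.0$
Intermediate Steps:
$F{\left(C,a \right)} = 61 + 2 C a$ ($F{\left(C,a \right)} = \left(C a + C a\right) + 61 = 2 C a + 61 = 61 + 2 C a$)
$- \frac{9596}{41462} - \frac{20952}{\left(15159 - 21747\right) \frac{1}{-19866 + F{\left(1,l{\left(0,1 \right)} \right)}}} = - \frac{9596}{41462} - \frac{20952}{\left(15159 - 21747\right) \frac{1}{-19866 + \left(61 + 2 \cdot 1 \cdot 1\right)}} = \left(-9596\right) \frac{1}{41462} - \frac{20952}{\left(-6588\right) \frac{1}{-19866 + \left(61 + 2\right)}} = - \frac{4798}{20731} - \frac{20952}{\left(-6588\right) \frac{1}{-19866 + 63}} = - \frac{4798}{20731} - \frac{20952}{\left(-6588\right) \frac{1}{-19803}} = - \frac{4798}{20731} - \frac{20952}{\left(-6588\right) \left(- \frac{1}{19803}\right)} = - \frac{4798}{20731} - \frac{20952}{\frac{2196}{6601}} = - \frac{4798}{20731} - \frac{3841782}{61} = - \frac{79644275320}{1264591}$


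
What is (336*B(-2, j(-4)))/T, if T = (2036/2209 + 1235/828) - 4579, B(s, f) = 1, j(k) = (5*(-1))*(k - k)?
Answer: -614561472/8370815185 ≈ -0.073417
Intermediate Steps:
j(k) = 0 (j(k) = -5*0 = 0)
T = -8370815185/1829052 (T = (2036*(1/2209) + 1235*(1/828)) - 4579 = (2036/2209 + 1235/828) - 4579 = 4413923/1829052 - 4579 = -8370815185/1829052 ≈ -4576.6)
(336*B(-2, j(-4)))/T = (336*1)/(-8370815185/1829052) = 336*(-1829052/8370815185) = -614561472/8370815185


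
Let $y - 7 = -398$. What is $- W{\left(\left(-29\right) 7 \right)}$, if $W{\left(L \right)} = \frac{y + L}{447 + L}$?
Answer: $\frac{297}{122} \approx 2.4344$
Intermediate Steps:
$y = -391$ ($y = 7 - 398 = -391$)
$W{\left(L \right)} = \frac{-391 + L}{447 + L}$
$- W{\left(\left(-29\right) 7 \right)} = - \frac{-391 - 203}{447 - 203} = - \frac{-594}{244} = \left(-1\right) \left(- \frac{297}{122}\right) = \frac{297}{122}$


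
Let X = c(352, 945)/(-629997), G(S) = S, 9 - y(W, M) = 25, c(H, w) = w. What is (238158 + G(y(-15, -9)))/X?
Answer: -50009581858/315 ≈ -1.5876e+8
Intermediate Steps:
y(W, M) = -16 (y(W, M) = 9 - 1*25 = 9 - 25 = -16)
X = -315/209999 (X = 945/(-629997) = 945*(-1/629997) = -315/209999 ≈ -0.0015000)
(238158 + G(y(-15, -9)))/X = (238158 - 16)/(-315/209999) = 238142*(-209999/315) = -50009581858/315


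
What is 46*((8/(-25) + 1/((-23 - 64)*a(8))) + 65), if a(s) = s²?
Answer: 207078913/69600 ≈ 2975.3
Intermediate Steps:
46*((8/(-25) + 1/((-23 - 64)*a(8))) + 65) = 46*((8/(-25) + 1/((-23 - 64)*(8²))) + 65) = 46*((8*(-1/25) + 1/(-87*64)) + 65) = 46*((-8/25 - 1/87*1/64) + 65) = 46*((-8/25 - 1/5568) + 65) = 46*(-44569/139200 + 65) = 46*(9003431/139200) = 207078913/69600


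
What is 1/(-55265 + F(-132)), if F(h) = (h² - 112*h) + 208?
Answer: -1/22849 ≈ -4.3766e-5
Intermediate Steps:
F(h) = 208 + h² - 112*h
1/(-55265 + F(-132)) = 1/(-55265 + (208 + (-132)² - 112*(-132))) = 1/(-55265 + (208 + 17424 + 14784)) = 1/(-55265 + 32416) = 1/(-22849) = -1/22849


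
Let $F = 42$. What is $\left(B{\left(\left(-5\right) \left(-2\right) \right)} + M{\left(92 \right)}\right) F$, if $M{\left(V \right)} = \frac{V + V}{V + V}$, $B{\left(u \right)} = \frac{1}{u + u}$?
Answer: $\frac{441}{10} \approx 44.1$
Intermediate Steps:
$B{\left(u \right)} = \frac{1}{2 u}$
$M{\left(V \right)} = 1$ ($M{\left(V \right)} = \frac{2 V}{2 V} = 2 V \frac{1}{2 V} = 1$)
$\left(B{\left(\left(-5\right) \left(-2\right) \right)} + M{\left(92 \right)}\right) F = \left(\frac{1}{2 \left(\left(-5\right) \left(-2\right)\right)} + 1\right) 42 = \left(\frac{1}{2 \cdot 10} + 1\right) 42 = \left(\frac{1}{2} \cdot \frac{1}{10} + 1\right) 42 = \left(\frac{1}{20} + 1\right) 42 = \frac{21}{20} \cdot 42 = \frac{441}{10}$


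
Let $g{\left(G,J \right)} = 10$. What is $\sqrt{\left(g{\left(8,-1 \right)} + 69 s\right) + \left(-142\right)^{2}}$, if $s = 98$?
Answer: $2 \sqrt{6734} \approx 164.12$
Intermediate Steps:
$\sqrt{\left(g{\left(8,-1 \right)} + 69 s\right) + \left(-142\right)^{2}} = \sqrt{\left(10 + 69 \cdot 98\right) + \left(-142\right)^{2}} = \sqrt{\left(10 + 6762\right) + 20164} = \sqrt{6772 + 20164} = \sqrt{26936} = 2 \sqrt{6734}$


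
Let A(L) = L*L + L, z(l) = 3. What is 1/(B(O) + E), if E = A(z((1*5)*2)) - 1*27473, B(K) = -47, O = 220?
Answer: -1/27508 ≈ -3.6353e-5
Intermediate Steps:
A(L) = L + L**2 (A(L) = L**2 + L = L + L**2)
E = -27461 (E = 3*(1 + 3) - 1*27473 = 3*4 - 27473 = 12 - 27473 = -27461)
1/(B(O) + E) = 1/(-47 - 27461) = 1/(-27508) = -1/27508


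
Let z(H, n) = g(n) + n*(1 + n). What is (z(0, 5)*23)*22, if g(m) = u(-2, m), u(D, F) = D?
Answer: 14168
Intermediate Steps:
g(m) = -2
z(H, n) = -2 + n*(1 + n)
(z(0, 5)*23)*22 = ((-2 + 5 + 5²)*23)*22 = ((-2 + 5 + 25)*23)*22 = (28*23)*22 = 644*22 = 14168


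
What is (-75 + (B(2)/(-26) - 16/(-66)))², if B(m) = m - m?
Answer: 6086089/1089 ≈ 5588.7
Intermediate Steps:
B(m) = 0
(-75 + (B(2)/(-26) - 16/(-66)))² = (-75 + (0/(-26) - 16/(-66)))² = (-75 + (0*(-1/26) - 16*(-1/66)))² = (-75 + (0 + 8/33))² = (-75 + 8/33)² = (-2467/33)² = 6086089/1089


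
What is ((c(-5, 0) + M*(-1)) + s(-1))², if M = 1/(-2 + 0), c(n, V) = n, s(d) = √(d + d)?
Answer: 73/4 - 9*I*√2 ≈ 18.25 - 12.728*I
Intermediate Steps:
s(d) = √2*√d (s(d) = √(2*d) = √2*√d)
M = -½ (M = 1/(-2) = -½ ≈ -0.50000)
((c(-5, 0) + M*(-1)) + s(-1))² = ((-5 - ½*(-1)) + √2*√(-1))² = ((-5 + ½) + √2*I)² = (-9/2 + I*√2)²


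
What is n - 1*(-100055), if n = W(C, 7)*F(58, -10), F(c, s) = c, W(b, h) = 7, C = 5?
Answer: 100461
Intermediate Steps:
n = 406 (n = 7*58 = 406)
n - 1*(-100055) = 406 - 1*(-100055) = 406 + 100055 = 100461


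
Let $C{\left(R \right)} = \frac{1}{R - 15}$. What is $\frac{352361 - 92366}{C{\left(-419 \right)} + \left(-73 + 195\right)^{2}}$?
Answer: $\frac{22567566}{1291931} \approx 17.468$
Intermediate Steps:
$C{\left(R \right)} = \frac{1}{-15 + R}$
$\frac{352361 - 92366}{C{\left(-419 \right)} + \left(-73 + 195\right)^{2}} = \frac{352361 - 92366}{\frac{1}{-15 - 419} + \left(-73 + 195\right)^{2}} = \frac{259995}{\frac{1}{-434} + 122^{2}} = \frac{259995}{- \frac{1}{434} + 14884} = \frac{259995}{\frac{6459655}{434}} = 259995 \cdot \frac{434}{6459655} = \frac{22567566}{1291931}$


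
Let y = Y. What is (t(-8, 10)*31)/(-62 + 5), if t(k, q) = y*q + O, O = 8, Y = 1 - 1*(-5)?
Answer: -2108/57 ≈ -36.982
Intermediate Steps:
Y = 6 (Y = 1 + 5 = 6)
y = 6
t(k, q) = 8 + 6*q (t(k, q) = 6*q + 8 = 8 + 6*q)
(t(-8, 10)*31)/(-62 + 5) = ((8 + 6*10)*31)/(-62 + 5) = ((8 + 60)*31)/(-57) = (68*31)*(-1/57) = 2108*(-1/57) = -2108/57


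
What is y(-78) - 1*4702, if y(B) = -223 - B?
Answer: -4847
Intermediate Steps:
y(-78) - 1*4702 = (-223 - 1*(-78)) - 1*4702 = (-223 + 78) - 4702 = -145 - 4702 = -4847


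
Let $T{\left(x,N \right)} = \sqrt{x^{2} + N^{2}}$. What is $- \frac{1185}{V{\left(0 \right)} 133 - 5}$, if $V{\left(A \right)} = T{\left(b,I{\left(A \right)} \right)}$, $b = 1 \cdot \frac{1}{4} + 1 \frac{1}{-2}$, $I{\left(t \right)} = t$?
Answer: $- \frac{4740}{113} \approx -41.947$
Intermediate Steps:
$b = - \frac{1}{4}$ ($b = 1 \cdot \frac{1}{4} + 1 \left(- \frac{1}{2}\right) = \frac{1}{4} - \frac{1}{2} = - \frac{1}{4} \approx -0.25$)
$T{\left(x,N \right)} = \sqrt{N^{2} + x^{2}}$
$V{\left(A \right)} = \sqrt{\frac{1}{16} + A^{2}}$ ($V{\left(A \right)} = \sqrt{A^{2} + \left(- \frac{1}{4}\right)^{2}} = \sqrt{A^{2} + \frac{1}{16}} = \sqrt{\frac{1}{16} + A^{2}}$)
$- \frac{1185}{V{\left(0 \right)} 133 - 5} = - \frac{1185}{\frac{\sqrt{1 + 16 \cdot 0^{2}}}{4} \cdot 133 - 5} = - \frac{1185}{\frac{\sqrt{1 + 16 \cdot 0}}{4} \cdot 133 - 5} = - \frac{1185}{\frac{\sqrt{1 + 0}}{4} \cdot 133 - 5} = - \frac{1185}{\frac{\sqrt{1}}{4} \cdot 133 - 5} = - \frac{1185}{\frac{1}{4} \cdot 1 \cdot 133 - 5} = - \frac{1185}{\frac{1}{4} \cdot 133 - 5} = - \frac{1185}{\frac{133}{4} - 5} = - \frac{1185}{\frac{113}{4}} = \left(-1185\right) \frac{4}{113} = - \frac{4740}{113}$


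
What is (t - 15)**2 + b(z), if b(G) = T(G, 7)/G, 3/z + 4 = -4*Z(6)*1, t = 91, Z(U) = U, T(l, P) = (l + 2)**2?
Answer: 482375/84 ≈ 5742.6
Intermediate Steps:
T(l, P) = (2 + l)**2
z = -3/28 (z = 3/(-4 - 4*6*1) = 3/(-4 - 24*1) = 3/(-4 - 24) = 3/(-28) = 3*(-1/28) = -3/28 ≈ -0.10714)
b(G) = (2 + G)**2/G
(t - 15)**2 + b(z) = (91 - 15)**2 + (2 - 3/28)**2/(-3/28) = 76**2 - 28*(53/28)**2/3 = 5776 - 28/3*2809/784 = 5776 - 2809/84 = 482375/84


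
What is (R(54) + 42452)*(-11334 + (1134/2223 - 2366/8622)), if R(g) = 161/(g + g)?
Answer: -55333267161552461/115000236 ≈ -4.8116e+8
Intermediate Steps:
R(g) = 161/(2*g) (R(g) = 161/((2*g)) = 161*(1/(2*g)) = 161/(2*g))
(R(54) + 42452)*(-11334 + (1134/2223 - 2366/8622)) = ((161/2)/54 + 42452)*(-11334 + (1134/2223 - 2366/8622)) = ((161/2)*(1/54) + 42452)*(-11334 + (1134*(1/2223) - 2366*1/8622)) = (161/108 + 42452)*(-11334 + (126/247 - 1183/4311)) = 4584977*(-11334 + 250985/1064817)/108 = (4584977/108)*(-12068384893/1064817) = -55333267161552461/115000236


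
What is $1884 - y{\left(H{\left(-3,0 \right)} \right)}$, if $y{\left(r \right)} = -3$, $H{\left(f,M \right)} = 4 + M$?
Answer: $1887$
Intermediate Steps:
$1884 - y{\left(H{\left(-3,0 \right)} \right)} = 1884 - -3 = 1884 + 3 = 1887$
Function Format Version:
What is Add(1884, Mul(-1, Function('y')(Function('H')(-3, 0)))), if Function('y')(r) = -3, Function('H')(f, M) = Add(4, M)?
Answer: 1887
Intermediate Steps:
Add(1884, Mul(-1, Function('y')(Function('H')(-3, 0)))) = Add(1884, Mul(-1, -3)) = Add(1884, 3) = 1887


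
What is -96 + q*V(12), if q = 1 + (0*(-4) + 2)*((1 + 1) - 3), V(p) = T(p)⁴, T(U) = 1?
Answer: -97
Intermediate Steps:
V(p) = 1 (V(p) = 1⁴ = 1)
q = -1 (q = 1 + (0 + 2)*(2 - 3) = 1 + 2*(-1) = 1 - 2 = -1)
-96 + q*V(12) = -96 - 1*1 = -96 - 1 = -97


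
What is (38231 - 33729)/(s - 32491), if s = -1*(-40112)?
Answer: 4502/7621 ≈ 0.59074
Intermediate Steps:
s = 40112
(38231 - 33729)/(s - 32491) = (38231 - 33729)/(40112 - 32491) = 4502/7621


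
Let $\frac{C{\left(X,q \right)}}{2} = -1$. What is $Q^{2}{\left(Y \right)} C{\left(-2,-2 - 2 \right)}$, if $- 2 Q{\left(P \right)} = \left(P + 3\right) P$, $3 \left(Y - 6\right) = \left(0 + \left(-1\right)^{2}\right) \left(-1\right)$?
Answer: $- \frac{97682}{81} \approx -1206.0$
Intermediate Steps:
$C{\left(X,q \right)} = -2$ ($C{\left(X,q \right)} = 2 \left(-1\right) = -2$)
$Y = \frac{17}{3}$ ($Y = 6 + \frac{\left(0 + \left(-1\right)^{2}\right) \left(-1\right)}{3} = 6 + \frac{\left(0 + 1\right) \left(-1\right)}{3} = 6 + \frac{1 \left(-1\right)}{3} = 6 + \frac{1}{3} \left(-1\right) = 6 - \frac{1}{3} = \frac{17}{3} \approx 5.6667$)
$Q{\left(P \right)} = - \frac{P \left(3 + P\right)}{2}$ ($Q{\left(P \right)} = - \frac{\left(P + 3\right) P}{2} = - \frac{\left(3 + P\right) P}{2} = - \frac{P \left(3 + P\right)}{2}$)
$Q^{2}{\left(Y \right)} C{\left(-2,-2 - 2 \right)} = \left(\left(- \frac{1}{2}\right) \frac{17}{3} \left(3 + \frac{17}{3}\right)\right)^{2} \left(-2\right) = \left(\left(- \frac{1}{2}\right) \frac{17}{3} \cdot \frac{26}{3}\right)^{2} \left(-2\right) = \left(- \frac{221}{9}\right)^{2} \left(-2\right) = \frac{48841}{81} \left(-2\right) = - \frac{97682}{81}$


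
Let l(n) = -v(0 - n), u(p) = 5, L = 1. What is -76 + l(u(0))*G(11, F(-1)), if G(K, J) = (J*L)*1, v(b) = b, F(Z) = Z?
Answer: -81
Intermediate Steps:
G(K, J) = J (G(K, J) = (J*1)*1 = J*1 = J)
l(n) = n (l(n) = -(0 - n) = -(-1)*n = n)
-76 + l(u(0))*G(11, F(-1)) = -76 + 5*(-1) = -76 - 5 = -81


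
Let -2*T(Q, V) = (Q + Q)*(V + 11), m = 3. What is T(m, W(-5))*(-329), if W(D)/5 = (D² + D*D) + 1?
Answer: 262542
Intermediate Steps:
W(D) = 5 + 10*D² (W(D) = 5*((D² + D*D) + 1) = 5*((D² + D²) + 1) = 5*(2*D² + 1) = 5*(1 + 2*D²) = 5 + 10*D²)
T(Q, V) = -Q*(11 + V) (T(Q, V) = -(Q + Q)*(V + 11)/2 = -2*Q*(11 + V)/2 = -Q*(11 + V))
T(m, W(-5))*(-329) = -1*3*(11 + (5 + 10*(-5)²))*(-329) = -1*3*(11 + (5 + 10*25))*(-329) = -1*3*(11 + (5 + 250))*(-329) = -1*3*(11 + 255)*(-329) = -1*3*266*(-329) = -798*(-329) = 262542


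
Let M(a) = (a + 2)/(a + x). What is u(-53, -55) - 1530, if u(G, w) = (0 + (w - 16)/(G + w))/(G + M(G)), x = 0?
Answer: -455735683/297864 ≈ -1530.0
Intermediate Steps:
M(a) = (2 + a)/a (M(a) = (a + 2)/(a + 0) = (2 + a)/a)
u(G, w) = (-16 + w)/((G + w)*(G + (2 + G)/G)) (u(G, w) = (0 + (w - 16)/(G + w))/(G + (2 + G)/G) = (0 + (-16 + w)/(G + w))/(G + (2 + G)/G) = ((-16 + w)/(G + w))/(G + (2 + G)/G) = (-16 + w)/((G + w)*(G + (2 + G)/G)))
u(-53, -55) - 1530 = -53*(-16 - 55)/(-53*(2 - 53 + (-53)² - 53*(-55)) - 55*(2 - 53)) - 1530 = -53*(-71)/(-53*(2 - 53 + 2809 + 2915) - 55*(-51)) - 1530 = -53*(-71)/(-53*5673 + 2805) - 1530 = -53*(-71)/(-300669 + 2805) - 1530 = -53*(-71)/(-297864) - 1530 = -53*(-1/297864)*(-71) - 1530 = -3763/297864 - 1530 = -455735683/297864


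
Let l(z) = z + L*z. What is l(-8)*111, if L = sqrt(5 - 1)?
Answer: -2664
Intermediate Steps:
L = 2 (L = sqrt(4) = 2)
l(z) = 3*z (l(z) = z + 2*z = 3*z)
l(-8)*111 = (3*(-8))*111 = -24*111 = -2664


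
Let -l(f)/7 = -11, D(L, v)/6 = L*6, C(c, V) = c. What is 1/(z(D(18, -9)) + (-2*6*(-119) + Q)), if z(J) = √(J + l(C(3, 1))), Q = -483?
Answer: 189/178460 - √29/178460 ≈ 0.0010289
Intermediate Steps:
D(L, v) = 36*L (D(L, v) = 6*(L*6) = 6*(6*L) = 36*L)
l(f) = 77 (l(f) = -7*(-11) = 77)
z(J) = √(77 + J) (z(J) = √(J + 77) = √(77 + J))
1/(z(D(18, -9)) + (-2*6*(-119) + Q)) = 1/(√(77 + 36*18) + (-2*6*(-119) - 483)) = 1/(√(77 + 648) + (-12*(-119) - 483)) = 1/(√725 + (1428 - 483)) = 1/(5*√29 + 945) = 1/(945 + 5*√29)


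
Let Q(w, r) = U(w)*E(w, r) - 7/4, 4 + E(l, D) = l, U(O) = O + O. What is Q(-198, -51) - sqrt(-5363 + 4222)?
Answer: 319961/4 - I*sqrt(1141) ≈ 79990.0 - 33.779*I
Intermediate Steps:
U(O) = 2*O
E(l, D) = -4 + l
Q(w, r) = -7/4 + 2*w*(-4 + w) (Q(w, r) = (2*w)*(-4 + w) - 7/4 = 2*w*(-4 + w) - 7*1/4 = 2*w*(-4 + w) - 7/4 = -7/4 + 2*w*(-4 + w))
Q(-198, -51) - sqrt(-5363 + 4222) = (-7/4 + 2*(-198)*(-4 - 198)) - sqrt(-5363 + 4222) = (-7/4 + 2*(-198)*(-202)) - sqrt(-1141) = (-7/4 + 79992) - I*sqrt(1141) = 319961/4 - I*sqrt(1141)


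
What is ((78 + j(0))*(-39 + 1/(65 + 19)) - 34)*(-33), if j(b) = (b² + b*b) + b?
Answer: 1420683/14 ≈ 1.0148e+5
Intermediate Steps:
j(b) = b + 2*b² (j(b) = (b² + b²) + b = 2*b² + b = b + 2*b²)
((78 + j(0))*(-39 + 1/(65 + 19)) - 34)*(-33) = ((78 + 0*(1 + 2*0))*(-39 + 1/(65 + 19)) - 34)*(-33) = ((78 + 0*(1 + 0))*(-39 + 1/84) - 34)*(-33) = ((78 + 0*1)*(-39 + 1/84) - 34)*(-33) = ((78 + 0)*(-3275/84) - 34)*(-33) = (78*(-3275/84) - 34)*(-33) = (-42575/14 - 34)*(-33) = -43051/14*(-33) = 1420683/14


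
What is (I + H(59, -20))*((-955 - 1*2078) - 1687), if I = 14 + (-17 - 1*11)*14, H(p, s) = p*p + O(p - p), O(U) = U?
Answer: -14646160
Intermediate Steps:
H(p, s) = p**2 (H(p, s) = p*p + (p - p) = p**2 + 0 = p**2)
I = -378 (I = 14 + (-17 - 11)*14 = 14 - 28*14 = 14 - 392 = -378)
(I + H(59, -20))*((-955 - 1*2078) - 1687) = (-378 + 59**2)*((-955 - 1*2078) - 1687) = (-378 + 3481)*((-955 - 2078) - 1687) = 3103*(-3033 - 1687) = 3103*(-4720) = -14646160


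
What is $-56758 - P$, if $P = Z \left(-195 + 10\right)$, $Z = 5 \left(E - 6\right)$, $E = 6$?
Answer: $-56758$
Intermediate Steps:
$Z = 0$ ($Z = 5 \left(6 - 6\right) = 5 \cdot 0 = 0$)
$P = 0$ ($P = 0 \left(-195 + 10\right) = 0 \left(-185\right) = 0$)
$-56758 - P = -56758 - 0 = -56758 + 0 = -56758$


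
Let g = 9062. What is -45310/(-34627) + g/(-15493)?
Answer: 388197956/536476111 ≈ 0.72361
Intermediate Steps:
-45310/(-34627) + g/(-15493) = -45310/(-34627) + 9062/(-15493) = -45310*(-1/34627) + 9062*(-1/15493) = 45310/34627 - 9062/15493 = 388197956/536476111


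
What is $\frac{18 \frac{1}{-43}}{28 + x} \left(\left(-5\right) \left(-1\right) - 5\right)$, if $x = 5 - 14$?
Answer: $0$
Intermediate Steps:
$x = -9$
$\frac{18 \frac{1}{-43}}{28 + x} \left(\left(-5\right) \left(-1\right) - 5\right) = \frac{18 \frac{1}{-43}}{28 - 9} \left(\left(-5\right) \left(-1\right) - 5\right) = \frac{18 \left(- \frac{1}{43}\right)}{19} \left(5 - 5\right) = \frac{1}{19} \left(- \frac{18}{43}\right) 0 = \left(- \frac{18}{817}\right) 0 = 0$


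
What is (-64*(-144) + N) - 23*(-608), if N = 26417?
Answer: 49617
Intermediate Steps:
(-64*(-144) + N) - 23*(-608) = (-64*(-144) + 26417) - 23*(-608) = (9216 + 26417) + 13984 = 35633 + 13984 = 49617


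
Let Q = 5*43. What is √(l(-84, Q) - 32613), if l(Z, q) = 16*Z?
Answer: 21*I*√77 ≈ 184.27*I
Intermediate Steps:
Q = 215
√(l(-84, Q) - 32613) = √(16*(-84) - 32613) = √(-1344 - 32613) = √(-33957) = 21*I*√77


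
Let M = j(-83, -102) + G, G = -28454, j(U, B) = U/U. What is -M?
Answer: 28453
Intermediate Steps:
j(U, B) = 1
M = -28453 (M = 1 - 28454 = -28453)
-M = -1*(-28453) = 28453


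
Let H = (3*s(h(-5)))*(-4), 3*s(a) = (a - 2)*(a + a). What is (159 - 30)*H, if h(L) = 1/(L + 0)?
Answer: -11352/25 ≈ -454.08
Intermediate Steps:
h(L) = 1/L
s(a) = 2*a*(-2 + a)/3 (s(a) = ((a - 2)*(a + a))/3 = ((-2 + a)*(2*a))/3 = (2*a*(-2 + a))/3 = 2*a*(-2 + a)/3)
H = -88/25 (H = (3*((⅔)*(-2 + 1/(-5))/(-5)))*(-4) = (3*((⅔)*(-⅕)*(-2 - ⅕)))*(-4) = (3*((⅔)*(-⅕)*(-11/5)))*(-4) = (3*(22/75))*(-4) = (22/25)*(-4) = -88/25 ≈ -3.5200)
(159 - 30)*H = (159 - 30)*(-88/25) = 129*(-88/25) = -11352/25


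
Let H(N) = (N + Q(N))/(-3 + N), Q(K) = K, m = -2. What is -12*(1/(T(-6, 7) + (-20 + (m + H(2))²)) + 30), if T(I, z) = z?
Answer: -8292/23 ≈ -360.52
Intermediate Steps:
H(N) = 2*N/(-3 + N) (H(N) = (N + N)/(-3 + N) = (2*N)/(-3 + N) = 2*N/(-3 + N))
-12*(1/(T(-6, 7) + (-20 + (m + H(2))²)) + 30) = -12*(1/(7 + (-20 + (-2 + 2*2/(-3 + 2))²)) + 30) = -12*(1/(7 + (-20 + (-2 + 2*2/(-1))²)) + 30) = -12*(1/(7 + (-20 + (-2 + 2*2*(-1))²)) + 30) = -12*(1/(7 + (-20 + (-2 - 4)²)) + 30) = -12*(1/(7 + (-20 + (-6)²)) + 30) = -12*(1/(7 + (-20 + 36)) + 30) = -12*(1/(7 + 16) + 30) = -12*(1/23 + 30) = -12*691/23 = -8292/23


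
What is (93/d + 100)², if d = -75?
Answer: 6095961/625 ≈ 9753.5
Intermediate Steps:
(93/d + 100)² = (93/(-75) + 100)² = (93*(-1/75) + 100)² = (-31/25 + 100)² = (2469/25)² = 6095961/625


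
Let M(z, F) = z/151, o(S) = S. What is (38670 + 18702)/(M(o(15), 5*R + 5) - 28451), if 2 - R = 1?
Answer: -4331586/2148043 ≈ -2.0165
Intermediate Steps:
R = 1 (R = 2 - 1*1 = 2 - 1 = 1)
M(z, F) = z/151 (M(z, F) = z*(1/151) = z/151)
(38670 + 18702)/(M(o(15), 5*R + 5) - 28451) = (38670 + 18702)/((1/151)*15 - 28451) = 57372/(15/151 - 28451) = 57372/(-4296086/151) = 57372*(-151/4296086) = -4331586/2148043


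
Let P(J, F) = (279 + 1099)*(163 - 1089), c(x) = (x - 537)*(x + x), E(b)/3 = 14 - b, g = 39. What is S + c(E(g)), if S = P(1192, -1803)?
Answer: -1184228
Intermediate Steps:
E(b) = 42 - 3*b (E(b) = 3*(14 - b) = 42 - 3*b)
c(x) = 2*x*(-537 + x) (c(x) = (-537 + x)*(2*x) = 2*x*(-537 + x))
P(J, F) = -1276028 (P(J, F) = 1378*(-926) = -1276028)
S = -1276028
S + c(E(g)) = -1276028 + 2*(42 - 3*39)*(-537 + (42 - 3*39)) = -1276028 + 2*(42 - 117)*(-537 + (42 - 117)) = -1276028 + 2*(-75)*(-537 - 75) = -1276028 + 2*(-75)*(-612) = -1276028 + 91800 = -1184228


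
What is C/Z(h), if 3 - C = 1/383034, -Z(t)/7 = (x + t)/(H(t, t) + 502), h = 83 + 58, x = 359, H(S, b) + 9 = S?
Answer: -364265017/670309500 ≈ -0.54343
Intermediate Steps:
H(S, b) = -9 + S
h = 141
Z(t) = -7*(359 + t)/(493 + t) (Z(t) = -7*(359 + t)/((-9 + t) + 502) = -7*(359 + t)/(493 + t))
C = 1149101/383034 (C = 3 - 1/383034 = 1149101/383034 ≈ 3.0000)
C/Z(h) = 1149101/(383034*((7*(-359 - 1*141)/(493 + 141)))) = 1149101/(383034*((7*(-359 - 141)/634))) = 1149101/(383034*((7*(1/634)*(-500)))) = 1149101/(383034*(-1750/317)) = (1149101/383034)*(-317/1750) = -364265017/670309500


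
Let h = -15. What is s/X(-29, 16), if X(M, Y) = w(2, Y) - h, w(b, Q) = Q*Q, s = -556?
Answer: -556/271 ≈ -2.0517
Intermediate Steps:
w(b, Q) = Q²
X(M, Y) = 15 + Y² (X(M, Y) = Y² - 1*(-15) = Y² + 15 = 15 + Y²)
s/X(-29, 16) = -556/(15 + 16²) = -556/(15 + 256) = -556/271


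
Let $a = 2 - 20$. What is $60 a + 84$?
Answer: $-996$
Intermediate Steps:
$a = -18$ ($a = 2 - 20 = -18$)
$60 a + 84 = 60 \left(-18\right) + 84 = -1080 + 84 = -996$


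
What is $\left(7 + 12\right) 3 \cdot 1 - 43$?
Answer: $14$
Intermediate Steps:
$\left(7 + 12\right) 3 \cdot 1 - 43 = 19 \cdot 3 - 43 = 57 - 43 = 14$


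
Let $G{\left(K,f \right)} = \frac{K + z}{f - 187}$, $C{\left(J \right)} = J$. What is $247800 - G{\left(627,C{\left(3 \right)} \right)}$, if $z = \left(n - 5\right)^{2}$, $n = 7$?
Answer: $\frac{45595831}{184} \approx 2.478 \cdot 10^{5}$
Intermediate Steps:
$z = 4$ ($z = \left(7 - 5\right)^{2} = 2^{2} = 4$)
$G{\left(K,f \right)} = \frac{4 + K}{-187 + f}$ ($G{\left(K,f \right)} = \frac{K + 4}{f - 187} = \frac{4 + K}{-187 + f}$)
$247800 - G{\left(627,C{\left(3 \right)} \right)} = 247800 - \frac{4 + 627}{-187 + 3} = 247800 - \frac{1}{-184} \cdot 631 = 247800 - \left(- \frac{1}{184}\right) 631 = 247800 - - \frac{631}{184} = 247800 + \frac{631}{184} = \frac{45595831}{184}$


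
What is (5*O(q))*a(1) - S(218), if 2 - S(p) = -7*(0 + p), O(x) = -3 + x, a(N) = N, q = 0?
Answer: -1543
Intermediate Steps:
S(p) = 2 + 7*p (S(p) = 2 - (-7)*(0 + p) = 2 - (-7)*p = 2 + 7*p)
(5*O(q))*a(1) - S(218) = (5*(-3 + 0))*1 - (2 + 7*218) = (5*(-3))*1 - (2 + 1526) = -15*1 - 1*1528 = -15 - 1528 = -1543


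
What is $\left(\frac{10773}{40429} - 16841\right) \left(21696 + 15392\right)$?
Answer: $- \frac{25251513745408}{40429} \approx -6.2459 \cdot 10^{8}$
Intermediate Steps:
$\left(\frac{10773}{40429} - 16841\right) \left(21696 + 15392\right) = \left(10773 \cdot \frac{1}{40429} - 16841\right) 37088 = \left(\frac{10773}{40429} - 16841\right) 37088 = \left(- \frac{680854016}{40429}\right) 37088 = - \frac{25251513745408}{40429}$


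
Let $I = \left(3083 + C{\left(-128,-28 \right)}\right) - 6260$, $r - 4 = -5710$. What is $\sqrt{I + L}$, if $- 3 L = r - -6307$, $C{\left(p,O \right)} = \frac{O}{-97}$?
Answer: $\frac{8 i \sqrt{4468305}}{291} \approx 58.112 i$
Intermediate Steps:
$r = -5706$ ($r = 4 - 5710 = -5706$)
$C{\left(p,O \right)} = - \frac{O}{97}$ ($C{\left(p,O \right)} = O \left(- \frac{1}{97}\right) = - \frac{O}{97}$)
$L = - \frac{601}{3}$ ($L = - \frac{-5706 - -6307}{3} = - \frac{-5706 + 6307}{3} = \left(- \frac{1}{3}\right) 601 = - \frac{601}{3} \approx -200.33$)
$I = - \frac{308141}{97}$ ($I = \left(3083 - - \frac{28}{97}\right) - 6260 = \left(3083 + \frac{28}{97}\right) - 6260 = \frac{299079}{97} - 6260 = - \frac{308141}{97} \approx -3176.7$)
$\sqrt{I + L} = \sqrt{- \frac{308141}{97} - \frac{601}{3}} = \sqrt{- \frac{982720}{291}} = \frac{8 i \sqrt{4468305}}{291}$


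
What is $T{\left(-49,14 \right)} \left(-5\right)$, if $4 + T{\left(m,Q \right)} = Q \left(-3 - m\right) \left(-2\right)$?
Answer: $6460$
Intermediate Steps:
$T{\left(m,Q \right)} = -4 - 2 Q \left(-3 - m\right)$ ($T{\left(m,Q \right)} = -4 + Q \left(-3 - m\right) \left(-2\right) = -4 - 2 Q \left(-3 - m\right)$)
$T{\left(-49,14 \right)} \left(-5\right) = \left(-4 + 6 \cdot 14 + 2 \cdot 14 \left(-49\right)\right) \left(-5\right) = \left(-4 + 84 - 1372\right) \left(-5\right) = \left(-1292\right) \left(-5\right) = 6460$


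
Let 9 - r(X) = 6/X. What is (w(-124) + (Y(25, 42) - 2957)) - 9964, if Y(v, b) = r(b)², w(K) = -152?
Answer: -636733/49 ≈ -12995.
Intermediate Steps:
r(X) = 9 - 6/X
Y(v, b) = (9 - 6/b)²
(w(-124) + (Y(25, 42) - 2957)) - 9964 = (-152 + ((9 - 6/42)² - 2957)) - 9964 = (-152 + ((9 - 6*1/42)² - 2957)) - 9964 = (-152 + ((9 - ⅐)² - 2957)) - 9964 = (-152 + ((62/7)² - 2957)) - 9964 = (-152 + (3844/49 - 2957)) - 9964 = (-152 - 141049/49) - 9964 = -148497/49 - 9964 = -636733/49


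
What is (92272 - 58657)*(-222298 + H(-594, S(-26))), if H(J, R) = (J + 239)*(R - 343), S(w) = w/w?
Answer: -3391350120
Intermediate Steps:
S(w) = 1
H(J, R) = (-343 + R)*(239 + J) (H(J, R) = (239 + J)*(-343 + R) = (-343 + R)*(239 + J))
(92272 - 58657)*(-222298 + H(-594, S(-26))) = (92272 - 58657)*(-222298 + (-81977 - 343*(-594) + 239*1 - 594*1)) = 33615*(-222298 + (-81977 + 203742 + 239 - 594)) = 33615*(-222298 + 121410) = 33615*(-100888) = -3391350120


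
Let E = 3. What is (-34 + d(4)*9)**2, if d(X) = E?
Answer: 49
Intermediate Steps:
d(X) = 3
(-34 + d(4)*9)**2 = (-34 + 3*9)**2 = (-34 + 27)**2 = (-7)**2 = 49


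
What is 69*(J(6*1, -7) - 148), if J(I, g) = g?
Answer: -10695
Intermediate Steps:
69*(J(6*1, -7) - 148) = 69*(-7 - 148) = 69*(-155) = -10695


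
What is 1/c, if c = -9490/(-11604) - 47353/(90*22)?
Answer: -1914660/44224501 ≈ -0.043294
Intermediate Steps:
c = -44224501/1914660 (c = -9490*(-1/11604) - 47353/1980 = 4745/5802 - 47353*1/1980 = 4745/5802 - 47353/1980 = -44224501/1914660 ≈ -23.098)
1/c = 1/(-44224501/1914660) = -1914660/44224501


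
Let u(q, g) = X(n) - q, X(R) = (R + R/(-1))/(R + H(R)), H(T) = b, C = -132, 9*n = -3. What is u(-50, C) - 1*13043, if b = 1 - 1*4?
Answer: -12993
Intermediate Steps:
n = -1/3 (n = (1/9)*(-3) = -1/3 ≈ -0.33333)
b = -3 (b = 1 - 4 = -3)
H(T) = -3
X(R) = 0 (X(R) = (R + R/(-1))/(R - 3) = (R + R*(-1))/(-3 + R) = (R - R)/(-3 + R) = 0/(-3 + R) = 0)
u(q, g) = -q (u(q, g) = 0 - q = -q)
u(-50, C) - 1*13043 = -1*(-50) - 1*13043 = 50 - 13043 = -12993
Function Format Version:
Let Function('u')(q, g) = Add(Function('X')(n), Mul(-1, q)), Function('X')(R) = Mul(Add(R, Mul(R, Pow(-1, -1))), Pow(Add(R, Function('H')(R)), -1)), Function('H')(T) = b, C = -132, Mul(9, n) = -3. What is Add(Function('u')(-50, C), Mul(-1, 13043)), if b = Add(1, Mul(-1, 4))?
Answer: -12993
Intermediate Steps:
n = Rational(-1, 3) (n = Mul(Rational(1, 9), -3) = Rational(-1, 3) ≈ -0.33333)
b = -3 (b = Add(1, -4) = -3)
Function('H')(T) = -3
Function('X')(R) = 0 (Function('X')(R) = Mul(Add(R, Mul(R, Pow(-1, -1))), Pow(Add(R, -3), -1)) = Mul(Add(R, Mul(R, -1)), Pow(Add(-3, R), -1)) = Mul(Add(R, Mul(-1, R)), Pow(Add(-3, R), -1)) = Mul(0, Pow(Add(-3, R), -1)) = 0)
Function('u')(q, g) = Mul(-1, q) (Function('u')(q, g) = Add(0, Mul(-1, q)) = Mul(-1, q))
Add(Function('u')(-50, C), Mul(-1, 13043)) = Add(Mul(-1, -50), Mul(-1, 13043)) = Add(50, -13043) = -12993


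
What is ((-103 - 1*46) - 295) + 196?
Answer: -248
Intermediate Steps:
((-103 - 1*46) - 295) + 196 = ((-103 - 46) - 295) + 196 = (-149 - 295) + 196 = -444 + 196 = -248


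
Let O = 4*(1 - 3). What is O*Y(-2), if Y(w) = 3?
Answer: -24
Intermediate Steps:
O = -8 (O = 4*(-2) = -8)
O*Y(-2) = -8*3 = -24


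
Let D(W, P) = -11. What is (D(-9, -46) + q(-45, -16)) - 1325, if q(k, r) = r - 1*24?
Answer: -1376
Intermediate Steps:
q(k, r) = -24 + r (q(k, r) = r - 24 = -24 + r)
(D(-9, -46) + q(-45, -16)) - 1325 = (-11 + (-24 - 16)) - 1325 = (-11 - 40) - 1325 = -51 - 1325 = -1376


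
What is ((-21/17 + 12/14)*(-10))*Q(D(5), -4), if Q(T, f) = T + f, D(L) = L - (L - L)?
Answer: 450/119 ≈ 3.7815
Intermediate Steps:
D(L) = L (D(L) = L - 1*0 = L + 0 = L)
((-21/17 + 12/14)*(-10))*Q(D(5), -4) = ((-21/17 + 12/14)*(-10))*(5 - 4) = ((-21*1/17 + 12*(1/14))*(-10))*1 = ((-21/17 + 6/7)*(-10))*1 = -45/119*(-10)*1 = (450/119)*1 = 450/119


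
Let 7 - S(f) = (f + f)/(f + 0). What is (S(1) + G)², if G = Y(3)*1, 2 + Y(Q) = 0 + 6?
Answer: 81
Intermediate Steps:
Y(Q) = 4 (Y(Q) = -2 + (0 + 6) = -2 + 6 = 4)
S(f) = 5 (S(f) = 7 - (f + f)/(f + 0) = 7 - 2*f/f = 7 - 1*2 = 7 - 2 = 5)
G = 4 (G = 4*1 = 4)
(S(1) + G)² = (5 + 4)² = 9² = 81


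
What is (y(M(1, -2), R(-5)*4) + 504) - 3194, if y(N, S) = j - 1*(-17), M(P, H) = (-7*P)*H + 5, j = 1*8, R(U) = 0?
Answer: -2665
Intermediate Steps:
j = 8
M(P, H) = 5 - 7*H*P (M(P, H) = -7*H*P + 5 = 5 - 7*H*P)
y(N, S) = 25 (y(N, S) = 8 - 1*(-17) = 8 + 17 = 25)
(y(M(1, -2), R(-5)*4) + 504) - 3194 = (25 + 504) - 3194 = 529 - 3194 = -2665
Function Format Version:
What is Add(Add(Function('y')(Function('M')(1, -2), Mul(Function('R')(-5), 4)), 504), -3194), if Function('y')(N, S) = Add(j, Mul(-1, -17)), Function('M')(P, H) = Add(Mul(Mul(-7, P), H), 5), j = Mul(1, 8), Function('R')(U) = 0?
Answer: -2665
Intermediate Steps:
j = 8
Function('M')(P, H) = Add(5, Mul(-7, H, P)) (Function('M')(P, H) = Add(Mul(-7, H, P), 5) = Add(5, Mul(-7, H, P)))
Function('y')(N, S) = 25 (Function('y')(N, S) = Add(8, Mul(-1, -17)) = Add(8, 17) = 25)
Add(Add(Function('y')(Function('M')(1, -2), Mul(Function('R')(-5), 4)), 504), -3194) = Add(Add(25, 504), -3194) = Add(529, -3194) = -2665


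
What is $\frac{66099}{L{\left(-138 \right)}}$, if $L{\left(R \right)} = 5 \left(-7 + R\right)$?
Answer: $- \frac{66099}{725} \approx -91.171$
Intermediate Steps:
$L{\left(R \right)} = -35 + 5 R$
$\frac{66099}{L{\left(-138 \right)}} = \frac{66099}{-35 + 5 \left(-138\right)} = \frac{66099}{-35 - 690} = \frac{66099}{-725} = 66099 \left(- \frac{1}{725}\right) = - \frac{66099}{725}$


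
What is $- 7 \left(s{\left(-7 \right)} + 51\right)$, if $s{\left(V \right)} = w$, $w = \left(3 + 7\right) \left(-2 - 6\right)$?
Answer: $203$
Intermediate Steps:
$w = -80$ ($w = 10 \left(-8\right) = -80$)
$s{\left(V \right)} = -80$
$- 7 \left(s{\left(-7 \right)} + 51\right) = - 7 \left(-80 + 51\right) = \left(-7\right) \left(-29\right) = 203$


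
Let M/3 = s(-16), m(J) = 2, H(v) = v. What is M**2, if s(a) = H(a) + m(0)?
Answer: 1764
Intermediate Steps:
s(a) = 2 + a (s(a) = a + 2 = 2 + a)
M = -42 (M = 3*(2 - 16) = 3*(-14) = -42)
M**2 = (-42)**2 = 1764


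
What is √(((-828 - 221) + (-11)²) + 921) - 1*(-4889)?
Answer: 4889 + I*√7 ≈ 4889.0 + 2.6458*I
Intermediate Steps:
√(((-828 - 221) + (-11)²) + 921) - 1*(-4889) = √((-1049 + 121) + 921) + 4889 = √(-928 + 921) + 4889 = √(-7) + 4889 = I*√7 + 4889 = 4889 + I*√7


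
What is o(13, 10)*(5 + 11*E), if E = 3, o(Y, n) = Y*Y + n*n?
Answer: 10222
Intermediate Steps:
o(Y, n) = Y² + n²
o(13, 10)*(5 + 11*E) = (13² + 10²)*(5 + 11*3) = (169 + 100)*(5 + 33) = 269*38 = 10222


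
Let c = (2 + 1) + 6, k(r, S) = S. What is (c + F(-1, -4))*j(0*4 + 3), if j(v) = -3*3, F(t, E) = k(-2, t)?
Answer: -72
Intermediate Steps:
F(t, E) = t
c = 9 (c = 3 + 6 = 9)
j(v) = -9
(c + F(-1, -4))*j(0*4 + 3) = (9 - 1)*(-9) = 8*(-9) = -72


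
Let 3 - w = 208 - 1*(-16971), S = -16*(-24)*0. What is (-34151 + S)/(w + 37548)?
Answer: -34151/20372 ≈ -1.6764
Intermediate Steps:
S = 0 (S = 384*0 = 0)
w = -17176 (w = 3 - (208 - 1*(-16971)) = 3 - (208 + 16971) = 3 - 1*17179 = 3 - 17179 = -17176)
(-34151 + S)/(w + 37548) = (-34151 + 0)/(-17176 + 37548) = -34151/20372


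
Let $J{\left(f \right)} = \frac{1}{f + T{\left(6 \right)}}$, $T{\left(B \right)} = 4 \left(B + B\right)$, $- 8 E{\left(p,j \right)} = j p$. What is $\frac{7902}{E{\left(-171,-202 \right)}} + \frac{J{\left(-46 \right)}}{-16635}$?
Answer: $- \frac{116846159}{63845130} \approx -1.8302$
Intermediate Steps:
$E{\left(p,j \right)} = - \frac{j p}{8}$
$T{\left(B \right)} = 8 B$ ($T{\left(B \right)} = 4 \cdot 2 B = 8 B$)
$J{\left(f \right)} = \frac{1}{48 + f}$ ($J{\left(f \right)} = \frac{1}{f + 8 \cdot 6} = \frac{1}{f + 48} = \frac{1}{48 + f}$)
$\frac{7902}{E{\left(-171,-202 \right)}} + \frac{J{\left(-46 \right)}}{-16635} = \frac{7902}{\left(- \frac{1}{8}\right) \left(-202\right) \left(-171\right)} + \frac{1}{\left(48 - 46\right) \left(-16635\right)} = \frac{7902}{- \frac{17271}{4}} + \frac{1}{2} \left(- \frac{1}{16635}\right) = 7902 \left(- \frac{4}{17271}\right) + \frac{1}{2} \left(- \frac{1}{16635}\right) = - \frac{3512}{1919} - \frac{1}{33270} = - \frac{116846159}{63845130}$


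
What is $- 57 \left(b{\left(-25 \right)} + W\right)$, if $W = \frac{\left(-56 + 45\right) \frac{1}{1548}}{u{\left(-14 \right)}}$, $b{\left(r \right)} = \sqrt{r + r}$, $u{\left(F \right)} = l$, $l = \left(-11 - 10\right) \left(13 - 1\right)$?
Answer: $- \frac{209}{130032} - 285 i \sqrt{2} \approx -0.0016073 - 403.05 i$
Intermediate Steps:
$l = -252$ ($l = \left(-21\right) 12 = -252$)
$u{\left(F \right)} = -252$
$b{\left(r \right)} = \sqrt{2} \sqrt{r}$ ($b{\left(r \right)} = \sqrt{2 r} = \sqrt{2} \sqrt{r}$)
$W = \frac{11}{390096}$ ($W = \frac{\left(-56 + 45\right) \frac{1}{1548}}{-252} = \left(-11\right) \frac{1}{1548} \left(- \frac{1}{252}\right) = \left(- \frac{11}{1548}\right) \left(- \frac{1}{252}\right) = \frac{11}{390096} \approx 2.8198 \cdot 10^{-5}$)
$- 57 \left(b{\left(-25 \right)} + W\right) = - 57 \left(\sqrt{2} \sqrt{-25} + \frac{11}{390096}\right) = - 57 \left(\sqrt{2} \cdot 5 i + \frac{11}{390096}\right) = - 57 \left(5 i \sqrt{2} + \frac{11}{390096}\right) = - 57 \left(\frac{11}{390096} + 5 i \sqrt{2}\right) = - \frac{209}{130032} - 285 i \sqrt{2}$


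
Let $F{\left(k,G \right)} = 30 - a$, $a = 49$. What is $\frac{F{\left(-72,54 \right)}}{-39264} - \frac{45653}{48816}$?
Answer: $- \frac{37324831}{39931488} \approx -0.93472$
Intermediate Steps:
$F{\left(k,G \right)} = -19$ ($F{\left(k,G \right)} = 30 - 49 = -19$)
$\frac{F{\left(-72,54 \right)}}{-39264} - \frac{45653}{48816} = - \frac{19}{-39264} - \frac{45653}{48816} = \left(-19\right) \left(- \frac{1}{39264}\right) - \frac{45653}{48816} = \frac{19}{39264} - \frac{45653}{48816} = - \frac{37324831}{39931488}$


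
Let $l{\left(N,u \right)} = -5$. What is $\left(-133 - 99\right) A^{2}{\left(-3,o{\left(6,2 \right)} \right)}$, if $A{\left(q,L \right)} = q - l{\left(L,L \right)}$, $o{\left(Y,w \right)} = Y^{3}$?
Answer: $-928$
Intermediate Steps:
$A{\left(q,L \right)} = 5 + q$ ($A{\left(q,L \right)} = q - -5 = q + 5 = 5 + q$)
$\left(-133 - 99\right) A^{2}{\left(-3,o{\left(6,2 \right)} \right)} = \left(-133 - 99\right) \left(5 - 3\right)^{2} = - 232 \cdot 2^{2} = \left(-232\right) 4 = -928$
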